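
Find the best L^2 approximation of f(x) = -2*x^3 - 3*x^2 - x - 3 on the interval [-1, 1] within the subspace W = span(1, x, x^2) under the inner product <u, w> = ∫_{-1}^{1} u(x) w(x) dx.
g(x) = -3*x^2 - 11*x/5 - 3

The best approximation g ∈ W is the orthogonal projection of f onto W. Writing g = a_0 + a_1 x + a_2 x^2, the coefficients solve the normal equations G · a = b where
  G_{ij} = <φ_i, φ_j> and b_i = <f, φ_i>, with φ_0 = 1, φ_1 = x, φ_2 = x^2.
G =
  [2, 0, 2/3]
  [0, 2/3, 0]
  [2/3, 0, 2/5],
b = (-8, -22/15, -16/5).
Solving gives a_0 = -3, a_1 = -11/5, a_2 = -3, so
  g(x) = -3*x^2 - 11*x/5 - 3.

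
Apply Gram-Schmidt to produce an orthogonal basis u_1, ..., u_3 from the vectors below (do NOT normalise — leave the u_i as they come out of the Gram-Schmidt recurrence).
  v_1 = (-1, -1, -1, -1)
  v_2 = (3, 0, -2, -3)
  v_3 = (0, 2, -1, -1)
Orthogonal basis:
  u_1 = (-1, -1, -1, -1)
  u_2 = (7/2, 1/2, -3/2, -5/2)
  u_3 = (-5/6, 79/42, -9/14, -17/42)

Apply the Gram-Schmidt recurrence
  u_1 = v_1
  u_i = v_i − Σ_{j<i} ((v_i · u_j) / (u_j · u_j)) · u_j.

Step by step this gives:
  u_1 = (-1, -1, -1, -1)
  u_2 = (7/2, 1/2, -3/2, -5/2)
  u_3 = (-5/6, 79/42, -9/14, -17/42)

Orthogonality check:
  u_2 · u_1 = 0 (should be 0)
  u_3 · u_1 = 0 (should be 0)
  u_3 · u_2 = 0 (should be 0)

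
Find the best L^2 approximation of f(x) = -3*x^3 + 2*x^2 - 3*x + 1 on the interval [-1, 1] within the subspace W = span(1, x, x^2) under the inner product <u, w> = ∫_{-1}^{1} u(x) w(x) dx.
g(x) = 2*x^2 - 24*x/5 + 1

The best approximation g ∈ W is the orthogonal projection of f onto W. Writing g = a_0 + a_1 x + a_2 x^2, the coefficients solve the normal equations G · a = b where
  G_{ij} = <φ_i, φ_j> and b_i = <f, φ_i>, with φ_0 = 1, φ_1 = x, φ_2 = x^2.
G =
  [2, 0, 2/3]
  [0, 2/3, 0]
  [2/3, 0, 2/5],
b = (10/3, -16/5, 22/15).
Solving gives a_0 = 1, a_1 = -24/5, a_2 = 2, so
  g(x) = 2*x^2 - 24*x/5 + 1.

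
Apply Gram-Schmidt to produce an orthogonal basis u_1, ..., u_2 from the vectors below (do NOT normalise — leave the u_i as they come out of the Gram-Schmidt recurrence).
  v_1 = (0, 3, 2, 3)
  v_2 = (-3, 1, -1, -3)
Orthogonal basis:
  u_1 = (0, 3, 2, 3)
  u_2 = (-3, 23/11, -3/11, -21/11)

Apply the Gram-Schmidt recurrence
  u_1 = v_1
  u_i = v_i − Σ_{j<i} ((v_i · u_j) / (u_j · u_j)) · u_j.

Step by step this gives:
  u_1 = (0, 3, 2, 3)
  u_2 = (-3, 23/11, -3/11, -21/11)

Orthogonality check:
  u_2 · u_1 = 0 (should be 0)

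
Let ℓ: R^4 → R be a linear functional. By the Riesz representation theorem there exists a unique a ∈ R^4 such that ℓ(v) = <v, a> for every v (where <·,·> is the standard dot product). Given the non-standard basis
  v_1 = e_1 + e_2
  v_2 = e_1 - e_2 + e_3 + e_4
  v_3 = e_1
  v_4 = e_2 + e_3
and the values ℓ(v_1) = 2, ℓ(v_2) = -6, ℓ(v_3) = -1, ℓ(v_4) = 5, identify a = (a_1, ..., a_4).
a = (-1, 3, 2, -4)

Write a = (a_1, ..., a_4) in the standard basis. For each basis vector v_i, ℓ(v_i) = <v_i, a> is a linear equation in the a_j's. Collect the n equations into a matrix system V a = ℓ, where row i of V is v_i (expressed in the standard basis). Since V is invertible (lower-triangular with 1s on the diagonal, up to permutation), solve by back-substitution:
  V =
[[1, 1, 0, 0],
 [1, -1, 1, 1],
 [1, 0, 0, 0],
 [0, 1, 1, 0]]
  V a = (2, -6, -1, 5)
Solving gives a = (-1, 3, 2, -4).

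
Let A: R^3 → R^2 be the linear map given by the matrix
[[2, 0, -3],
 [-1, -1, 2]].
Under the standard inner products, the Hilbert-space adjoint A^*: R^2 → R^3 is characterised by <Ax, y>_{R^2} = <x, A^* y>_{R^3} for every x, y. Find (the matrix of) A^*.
A^* = A^T =
[[2, -1],
 [0, -1],
 [-3, 2]]

For real matrices with standard dot products, the defining identity <Ax, y> = <x, A^* y> gives (Ax)^T y = x^T (A^*) y, i.e. x^T A^T y = x^T (A^*) y. Since this holds for all x, y, we must have A^* = A^T. Therefore
A^* =
[[2, -1],
 [0, -1],
 [-3, 2]].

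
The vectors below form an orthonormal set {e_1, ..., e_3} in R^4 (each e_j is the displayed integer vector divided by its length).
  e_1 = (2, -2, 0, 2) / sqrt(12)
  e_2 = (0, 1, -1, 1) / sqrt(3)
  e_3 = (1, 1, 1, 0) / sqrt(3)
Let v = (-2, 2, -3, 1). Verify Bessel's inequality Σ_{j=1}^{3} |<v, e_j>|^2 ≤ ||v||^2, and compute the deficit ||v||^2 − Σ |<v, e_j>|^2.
Σ |<v, e_j>|^2 = 18; ||v||^2 = 18; deficit = 0

Write each e_j = u_j / sqrt(<u_j, u_j>) where u_j is the displayed integer vector. Then <v, e_j> = <v, u_j> / sqrt(<u_j, u_j>), so |<v, e_j>|^2 = <v, u_j>^2 / <u_j, u_j>.
Coefficients: <v, e_1> = -6/sqrt(12), <v, e_2> = 6/sqrt(3), <v, e_3> = -3/sqrt(3).
Square and sum: Σ |<v, e_j>|^2 = 18.
Compute ||v||^2 = v·v = 18.
Deficit = 18 − 18 = 0 ≥ 0, confirming Bessel's inequality. (The deficit equals ||v − Σ <v,e_j> e_j||^2, the squared distance from v to span{e_j}.)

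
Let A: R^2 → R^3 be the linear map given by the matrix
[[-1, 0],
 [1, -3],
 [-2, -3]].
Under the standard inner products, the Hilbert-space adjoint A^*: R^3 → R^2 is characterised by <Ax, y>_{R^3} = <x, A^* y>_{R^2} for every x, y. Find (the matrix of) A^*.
A^* = A^T =
[[-1, 1, -2],
 [0, -3, -3]]

For real matrices with standard dot products, the defining identity <Ax, y> = <x, A^* y> gives (Ax)^T y = x^T (A^*) y, i.e. x^T A^T y = x^T (A^*) y. Since this holds for all x, y, we must have A^* = A^T. Therefore
A^* =
[[-1, 1, -2],
 [0, -3, -3]].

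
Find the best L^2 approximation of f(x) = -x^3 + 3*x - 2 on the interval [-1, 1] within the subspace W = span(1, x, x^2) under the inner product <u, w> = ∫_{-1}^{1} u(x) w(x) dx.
g(x) = 12*x/5 - 2

The best approximation g ∈ W is the orthogonal projection of f onto W. Writing g = a_0 + a_1 x + a_2 x^2, the coefficients solve the normal equations G · a = b where
  G_{ij} = <φ_i, φ_j> and b_i = <f, φ_i>, with φ_0 = 1, φ_1 = x, φ_2 = x^2.
G =
  [2, 0, 2/3]
  [0, 2/3, 0]
  [2/3, 0, 2/5],
b = (-4, 8/5, -4/3).
Solving gives a_0 = -2, a_1 = 12/5, a_2 = 0, so
  g(x) = 12*x/5 - 2.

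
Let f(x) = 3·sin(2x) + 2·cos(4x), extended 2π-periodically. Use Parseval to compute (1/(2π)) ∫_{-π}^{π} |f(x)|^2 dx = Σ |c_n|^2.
Σ |c_n|^2 = 13/2

Expand |f|^2 and use orthogonality of {sin(nx), cos(mx)} on [-π, π]:
  ∫_{-π}^{π} sin(nx)^2 dx = π, ∫ cos(mx)^2 dx = π, and cross terms integrate to 0.
So ∫_{-π}^{π} f(x)^2 dx = 3^2 · π + 2^2 · π = (9 + 4)π.
Divide by 2π: (9 + 4)/2 = 13/2.
By Parseval, this equals Σ |c_n|^2.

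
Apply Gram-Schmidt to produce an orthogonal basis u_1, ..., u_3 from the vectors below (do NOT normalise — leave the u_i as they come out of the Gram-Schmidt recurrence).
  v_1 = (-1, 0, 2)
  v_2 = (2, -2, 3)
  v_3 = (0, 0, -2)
Orthogonal basis:
  u_1 = (-1, 0, 2)
  u_2 = (14/5, -2, 7/5)
  u_3 = (-16/69, -28/69, -8/69)

Apply the Gram-Schmidt recurrence
  u_1 = v_1
  u_i = v_i − Σ_{j<i} ((v_i · u_j) / (u_j · u_j)) · u_j.

Step by step this gives:
  u_1 = (-1, 0, 2)
  u_2 = (14/5, -2, 7/5)
  u_3 = (-16/69, -28/69, -8/69)

Orthogonality check:
  u_2 · u_1 = 0 (should be 0)
  u_3 · u_1 = 0 (should be 0)
  u_3 · u_2 = 0 (should be 0)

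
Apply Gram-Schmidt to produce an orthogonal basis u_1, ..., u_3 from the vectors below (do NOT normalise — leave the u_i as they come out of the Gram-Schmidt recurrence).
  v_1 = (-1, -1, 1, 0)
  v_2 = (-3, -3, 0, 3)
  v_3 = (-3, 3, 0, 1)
Orthogonal basis:
  u_1 = (-1, -1, 1, 0)
  u_2 = (-1, -1, -2, 3)
  u_3 = (-14/5, 16/5, 2/5, 2/5)

Apply the Gram-Schmidt recurrence
  u_1 = v_1
  u_i = v_i − Σ_{j<i} ((v_i · u_j) / (u_j · u_j)) · u_j.

Step by step this gives:
  u_1 = (-1, -1, 1, 0)
  u_2 = (-1, -1, -2, 3)
  u_3 = (-14/5, 16/5, 2/5, 2/5)

Orthogonality check:
  u_2 · u_1 = 0 (should be 0)
  u_3 · u_1 = 0 (should be 0)
  u_3 · u_2 = 0 (should be 0)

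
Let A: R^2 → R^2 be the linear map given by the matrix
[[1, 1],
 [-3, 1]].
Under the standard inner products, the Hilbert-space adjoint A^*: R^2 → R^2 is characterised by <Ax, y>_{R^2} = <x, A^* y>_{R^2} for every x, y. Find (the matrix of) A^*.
A^* = A^T =
[[1, -3],
 [1, 1]]

For real matrices with standard dot products, the defining identity <Ax, y> = <x, A^* y> gives (Ax)^T y = x^T (A^*) y, i.e. x^T A^T y = x^T (A^*) y. Since this holds for all x, y, we must have A^* = A^T. Therefore
A^* =
[[1, -3],
 [1, 1]].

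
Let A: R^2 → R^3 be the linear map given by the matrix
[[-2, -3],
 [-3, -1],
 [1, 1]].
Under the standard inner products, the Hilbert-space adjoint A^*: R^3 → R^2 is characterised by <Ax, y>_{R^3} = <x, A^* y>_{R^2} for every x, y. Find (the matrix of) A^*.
A^* = A^T =
[[-2, -3, 1],
 [-3, -1, 1]]

For real matrices with standard dot products, the defining identity <Ax, y> = <x, A^* y> gives (Ax)^T y = x^T (A^*) y, i.e. x^T A^T y = x^T (A^*) y. Since this holds for all x, y, we must have A^* = A^T. Therefore
A^* =
[[-2, -3, 1],
 [-3, -1, 1]].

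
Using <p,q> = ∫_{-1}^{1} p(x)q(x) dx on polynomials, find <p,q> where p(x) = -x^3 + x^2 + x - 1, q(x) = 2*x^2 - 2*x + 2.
<p,q> = -56/15

Expand the product: p(x)·q(x) = -2*x^5 + 4*x^4 - 2*x^3 - 2*x^2 + 4*x - 2.
∫_{-1}^{1} of each monomial x^k gives [2/(k+1) if k even, 0 if k odd]. Integrating term-by-term (or equivalently evaluating the antiderivative F(x) = -x^6/3 + 4*x^5/5 - x^4/2 - 2*x^3/3 + 2*x^2 - 2*x at the endpoints):
  F(1) − F(−1) = -7/10 − (91/30) = -56/15.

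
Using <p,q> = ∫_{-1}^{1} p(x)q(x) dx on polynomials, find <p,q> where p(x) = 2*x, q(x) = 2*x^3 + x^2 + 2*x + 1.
<p,q> = 64/15

Expand the product: p(x)·q(x) = 4*x^4 + 2*x^3 + 4*x^2 + 2*x.
∫_{-1}^{1} of each monomial x^k gives [2/(k+1) if k even, 0 if k odd]. Integrating term-by-term (or equivalently evaluating the antiderivative F(x) = 4*x^5/5 + x^4/2 + 4*x^3/3 + x^2 at the endpoints):
  F(1) − F(−1) = 109/30 − (-19/30) = 64/15.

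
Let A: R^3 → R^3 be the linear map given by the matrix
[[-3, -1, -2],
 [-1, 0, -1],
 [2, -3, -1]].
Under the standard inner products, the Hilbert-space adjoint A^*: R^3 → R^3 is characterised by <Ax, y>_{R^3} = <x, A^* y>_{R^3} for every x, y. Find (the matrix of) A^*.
A^* = A^T =
[[-3, -1, 2],
 [-1, 0, -3],
 [-2, -1, -1]]

For real matrices with standard dot products, the defining identity <Ax, y> = <x, A^* y> gives (Ax)^T y = x^T (A^*) y, i.e. x^T A^T y = x^T (A^*) y. Since this holds for all x, y, we must have A^* = A^T. Therefore
A^* =
[[-3, -1, 2],
 [-1, 0, -3],
 [-2, -1, -1]].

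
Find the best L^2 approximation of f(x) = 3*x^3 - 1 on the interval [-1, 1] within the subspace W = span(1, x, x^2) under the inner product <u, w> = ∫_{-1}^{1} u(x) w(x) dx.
g(x) = 9*x/5 - 1

The best approximation g ∈ W is the orthogonal projection of f onto W. Writing g = a_0 + a_1 x + a_2 x^2, the coefficients solve the normal equations G · a = b where
  G_{ij} = <φ_i, φ_j> and b_i = <f, φ_i>, with φ_0 = 1, φ_1 = x, φ_2 = x^2.
G =
  [2, 0, 2/3]
  [0, 2/3, 0]
  [2/3, 0, 2/5],
b = (-2, 6/5, -2/3).
Solving gives a_0 = -1, a_1 = 9/5, a_2 = 0, so
  g(x) = 9*x/5 - 1.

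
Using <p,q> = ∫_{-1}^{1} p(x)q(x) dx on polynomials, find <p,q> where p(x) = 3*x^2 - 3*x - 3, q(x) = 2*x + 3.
<p,q> = -16

Expand the product: p(x)·q(x) = 6*x^3 + 3*x^2 - 15*x - 9.
∫_{-1}^{1} of each monomial x^k gives [2/(k+1) if k even, 0 if k odd]. Integrating term-by-term (or equivalently evaluating the antiderivative F(x) = 3*x^4/2 + x^3 - 15*x^2/2 - 9*x at the endpoints):
  F(1) − F(−1) = -14 − (2) = -16.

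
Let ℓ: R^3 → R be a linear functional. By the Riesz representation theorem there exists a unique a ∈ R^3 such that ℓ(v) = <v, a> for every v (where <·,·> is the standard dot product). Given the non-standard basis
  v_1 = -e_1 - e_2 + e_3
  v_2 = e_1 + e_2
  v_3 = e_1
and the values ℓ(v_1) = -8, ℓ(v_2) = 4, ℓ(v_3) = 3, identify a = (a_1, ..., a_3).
a = (3, 1, -4)

Write a = (a_1, ..., a_3) in the standard basis. For each basis vector v_i, ℓ(v_i) = <v_i, a> is a linear equation in the a_j's. Collect the n equations into a matrix system V a = ℓ, where row i of V is v_i (expressed in the standard basis). Since V is invertible (lower-triangular with 1s on the diagonal, up to permutation), solve by back-substitution:
  V =
[[-1, -1, 1],
 [1, 1, 0],
 [1, 0, 0]]
  V a = (-8, 4, 3)
Solving gives a = (3, 1, -4).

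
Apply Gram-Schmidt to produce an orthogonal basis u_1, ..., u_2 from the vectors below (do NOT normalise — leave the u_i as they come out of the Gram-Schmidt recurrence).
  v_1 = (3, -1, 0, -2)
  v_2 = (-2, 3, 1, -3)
Orthogonal basis:
  u_1 = (3, -1, 0, -2)
  u_2 = (-19/14, 39/14, 1, -24/7)

Apply the Gram-Schmidt recurrence
  u_1 = v_1
  u_i = v_i − Σ_{j<i} ((v_i · u_j) / (u_j · u_j)) · u_j.

Step by step this gives:
  u_1 = (3, -1, 0, -2)
  u_2 = (-19/14, 39/14, 1, -24/7)

Orthogonality check:
  u_2 · u_1 = 0 (should be 0)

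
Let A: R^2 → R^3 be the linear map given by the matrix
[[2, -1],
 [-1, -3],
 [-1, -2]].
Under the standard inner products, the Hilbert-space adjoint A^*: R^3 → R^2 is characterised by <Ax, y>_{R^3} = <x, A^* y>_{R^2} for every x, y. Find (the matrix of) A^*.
A^* = A^T =
[[2, -1, -1],
 [-1, -3, -2]]

For real matrices with standard dot products, the defining identity <Ax, y> = <x, A^* y> gives (Ax)^T y = x^T (A^*) y, i.e. x^T A^T y = x^T (A^*) y. Since this holds for all x, y, we must have A^* = A^T. Therefore
A^* =
[[2, -1, -1],
 [-1, -3, -2]].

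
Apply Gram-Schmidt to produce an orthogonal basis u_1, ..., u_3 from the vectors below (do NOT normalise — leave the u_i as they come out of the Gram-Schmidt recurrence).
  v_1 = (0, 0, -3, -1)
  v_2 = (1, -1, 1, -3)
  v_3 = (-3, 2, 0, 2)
Orthogonal basis:
  u_1 = (0, 0, -3, -1)
  u_2 = (1, -1, 1, -3)
  u_3 = (-25/12, 13/12, 19/60, -19/20)

Apply the Gram-Schmidt recurrence
  u_1 = v_1
  u_i = v_i − Σ_{j<i} ((v_i · u_j) / (u_j · u_j)) · u_j.

Step by step this gives:
  u_1 = (0, 0, -3, -1)
  u_2 = (1, -1, 1, -3)
  u_3 = (-25/12, 13/12, 19/60, -19/20)

Orthogonality check:
  u_2 · u_1 = 0 (should be 0)
  u_3 · u_1 = 0 (should be 0)
  u_3 · u_2 = 0 (should be 0)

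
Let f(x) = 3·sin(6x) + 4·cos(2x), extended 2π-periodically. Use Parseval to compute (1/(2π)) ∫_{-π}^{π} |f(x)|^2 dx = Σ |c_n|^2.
Σ |c_n|^2 = 25/2

Expand |f|^2 and use orthogonality of {sin(nx), cos(mx)} on [-π, π]:
  ∫_{-π}^{π} sin(nx)^2 dx = π, ∫ cos(mx)^2 dx = π, and cross terms integrate to 0.
So ∫_{-π}^{π} f(x)^2 dx = 3^2 · π + 4^2 · π = (9 + 16)π.
Divide by 2π: (9 + 16)/2 = 25/2.
By Parseval, this equals Σ |c_n|^2.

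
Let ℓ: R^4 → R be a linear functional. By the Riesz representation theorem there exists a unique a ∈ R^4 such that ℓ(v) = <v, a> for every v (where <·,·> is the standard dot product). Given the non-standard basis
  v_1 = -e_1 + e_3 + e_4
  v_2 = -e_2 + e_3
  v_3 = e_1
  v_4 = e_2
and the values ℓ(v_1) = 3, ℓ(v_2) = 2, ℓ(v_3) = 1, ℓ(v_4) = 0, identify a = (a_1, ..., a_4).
a = (1, 0, 2, 2)

Write a = (a_1, ..., a_4) in the standard basis. For each basis vector v_i, ℓ(v_i) = <v_i, a> is a linear equation in the a_j's. Collect the n equations into a matrix system V a = ℓ, where row i of V is v_i (expressed in the standard basis). Since V is invertible (lower-triangular with 1s on the diagonal, up to permutation), solve by back-substitution:
  V =
[[-1, 0, 1, 1],
 [0, -1, 1, 0],
 [1, 0, 0, 0],
 [0, 1, 0, 0]]
  V a = (3, 2, 1, 0)
Solving gives a = (1, 0, 2, 2).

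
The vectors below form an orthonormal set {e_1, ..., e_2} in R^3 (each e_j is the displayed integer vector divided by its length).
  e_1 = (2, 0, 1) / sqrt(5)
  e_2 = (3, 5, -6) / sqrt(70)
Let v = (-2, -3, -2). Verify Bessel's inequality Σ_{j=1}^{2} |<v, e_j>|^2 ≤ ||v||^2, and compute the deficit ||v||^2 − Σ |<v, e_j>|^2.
Σ |<v, e_j>|^2 = 117/14; ||v||^2 = 17; deficit = 121/14

Write each e_j = u_j / sqrt(<u_j, u_j>) where u_j is the displayed integer vector. Then <v, e_j> = <v, u_j> / sqrt(<u_j, u_j>), so |<v, e_j>|^2 = <v, u_j>^2 / <u_j, u_j>.
Coefficients: <v, e_1> = -6/sqrt(5), <v, e_2> = -9/sqrt(70).
Square and sum: Σ |<v, e_j>|^2 = 117/14.
Compute ||v||^2 = v·v = 17.
Deficit = 17 − 117/14 = 121/14 ≥ 0, confirming Bessel's inequality. (The deficit equals ||v − Σ <v,e_j> e_j||^2, the squared distance from v to span{e_j}.)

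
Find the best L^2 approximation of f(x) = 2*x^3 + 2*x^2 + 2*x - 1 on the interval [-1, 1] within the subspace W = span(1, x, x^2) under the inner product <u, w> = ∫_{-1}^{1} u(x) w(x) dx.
g(x) = 2*x^2 + 16*x/5 - 1

The best approximation g ∈ W is the orthogonal projection of f onto W. Writing g = a_0 + a_1 x + a_2 x^2, the coefficients solve the normal equations G · a = b where
  G_{ij} = <φ_i, φ_j> and b_i = <f, φ_i>, with φ_0 = 1, φ_1 = x, φ_2 = x^2.
G =
  [2, 0, 2/3]
  [0, 2/3, 0]
  [2/3, 0, 2/5],
b = (-2/3, 32/15, 2/15).
Solving gives a_0 = -1, a_1 = 16/5, a_2 = 2, so
  g(x) = 2*x^2 + 16*x/5 - 1.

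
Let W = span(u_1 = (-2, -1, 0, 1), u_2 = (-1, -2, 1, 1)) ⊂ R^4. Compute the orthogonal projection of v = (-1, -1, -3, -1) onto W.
proj_W(v) = (-22/17, 13/17, -16/17, 3/17)

Set up U = [u_1 | ... | u_2] ∈ R^(4×2). The projector onto W = col(U) is P = U (U^T U)^(-1) U^T.
Compute U^T U =
  [6, 5]
  [5, 7],
and U^T v = (2, -1).
Solve U^T U · c = U^T v for the coefficients: c = (19/17, -16/17). The projection is proj_W(v) = U c.
Check: (v - proj_W(v)) · u_1 = 0  (should be 0).
Check: (v - proj_W(v)) · u_2 = 0  (should be 0).
Result: proj_W(v) = (-22/17, 13/17, -16/17, 3/17).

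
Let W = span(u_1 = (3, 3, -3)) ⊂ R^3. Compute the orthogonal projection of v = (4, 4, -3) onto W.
proj_W(v) = (11/3, 11/3, -11/3)

Set up U = [u_1 | ... | u_1] ∈ R^(3×1). The projector onto W = col(U) is P = U (U^T U)^(-1) U^T.
Compute U^T U =
  [27],
and U^T v = (33).
Solve U^T U · c = U^T v for the coefficients: c = (11/9). The projection is proj_W(v) = U c.
Check: (v - proj_W(v)) · u_1 = 0  (should be 0).
Result: proj_W(v) = (11/3, 11/3, -11/3).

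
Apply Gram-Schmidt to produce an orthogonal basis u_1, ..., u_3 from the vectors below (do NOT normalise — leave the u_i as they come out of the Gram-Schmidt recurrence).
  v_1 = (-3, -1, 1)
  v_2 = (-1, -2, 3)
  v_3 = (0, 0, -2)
Orthogonal basis:
  u_1 = (-3, -1, 1)
  u_2 = (13/11, -14/11, 25/11)
  u_3 = (1/9, -8/9, -5/9)

Apply the Gram-Schmidt recurrence
  u_1 = v_1
  u_i = v_i − Σ_{j<i} ((v_i · u_j) / (u_j · u_j)) · u_j.

Step by step this gives:
  u_1 = (-3, -1, 1)
  u_2 = (13/11, -14/11, 25/11)
  u_3 = (1/9, -8/9, -5/9)

Orthogonality check:
  u_2 · u_1 = 0 (should be 0)
  u_3 · u_1 = 0 (should be 0)
  u_3 · u_2 = 0 (should be 0)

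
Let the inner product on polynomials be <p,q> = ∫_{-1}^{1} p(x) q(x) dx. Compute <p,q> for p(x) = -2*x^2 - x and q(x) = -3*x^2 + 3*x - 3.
<p,q> = 22/5

Expand the product: p(x)·q(x) = 6*x^4 - 3*x^3 + 3*x^2 + 3*x.
∫_{-1}^{1} of each monomial x^k gives [2/(k+1) if k even, 0 if k odd]. Integrating term-by-term (or equivalently evaluating the antiderivative F(x) = 6*x^5/5 - 3*x^4/4 + x^3 + 3*x^2/2 at the endpoints):
  F(1) − F(−1) = 59/20 − (-29/20) = 22/5.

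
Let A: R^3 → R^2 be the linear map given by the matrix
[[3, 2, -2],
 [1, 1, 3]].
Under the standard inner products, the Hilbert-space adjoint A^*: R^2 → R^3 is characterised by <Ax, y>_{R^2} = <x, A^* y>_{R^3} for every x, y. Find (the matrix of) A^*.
A^* = A^T =
[[3, 1],
 [2, 1],
 [-2, 3]]

For real matrices with standard dot products, the defining identity <Ax, y> = <x, A^* y> gives (Ax)^T y = x^T (A^*) y, i.e. x^T A^T y = x^T (A^*) y. Since this holds for all x, y, we must have A^* = A^T. Therefore
A^* =
[[3, 1],
 [2, 1],
 [-2, 3]].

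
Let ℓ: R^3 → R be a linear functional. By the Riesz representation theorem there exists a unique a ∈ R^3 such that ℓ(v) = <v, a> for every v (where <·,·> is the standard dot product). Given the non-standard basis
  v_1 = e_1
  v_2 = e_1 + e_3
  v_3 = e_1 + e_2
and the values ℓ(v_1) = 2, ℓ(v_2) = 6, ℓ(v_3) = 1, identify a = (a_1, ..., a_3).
a = (2, -1, 4)

Write a = (a_1, ..., a_3) in the standard basis. For each basis vector v_i, ℓ(v_i) = <v_i, a> is a linear equation in the a_j's. Collect the n equations into a matrix system V a = ℓ, where row i of V is v_i (expressed in the standard basis). Since V is invertible (lower-triangular with 1s on the diagonal, up to permutation), solve by back-substitution:
  V =
[[1, 0, 0],
 [1, 0, 1],
 [1, 1, 0]]
  V a = (2, 6, 1)
Solving gives a = (2, -1, 4).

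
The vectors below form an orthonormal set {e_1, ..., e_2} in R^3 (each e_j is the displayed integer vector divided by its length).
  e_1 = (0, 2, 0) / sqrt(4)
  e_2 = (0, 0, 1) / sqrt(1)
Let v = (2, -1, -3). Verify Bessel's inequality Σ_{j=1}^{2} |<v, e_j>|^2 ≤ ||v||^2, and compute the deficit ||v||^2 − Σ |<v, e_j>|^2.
Σ |<v, e_j>|^2 = 10; ||v||^2 = 14; deficit = 4

Write each e_j = u_j / sqrt(<u_j, u_j>) where u_j is the displayed integer vector. Then <v, e_j> = <v, u_j> / sqrt(<u_j, u_j>), so |<v, e_j>|^2 = <v, u_j>^2 / <u_j, u_j>.
Coefficients: <v, e_1> = -2/sqrt(4), <v, e_2> = -3/sqrt(1).
Square and sum: Σ |<v, e_j>|^2 = 10.
Compute ||v||^2 = v·v = 14.
Deficit = 14 − 10 = 4 ≥ 0, confirming Bessel's inequality. (The deficit equals ||v − Σ <v,e_j> e_j||^2, the squared distance from v to span{e_j}.)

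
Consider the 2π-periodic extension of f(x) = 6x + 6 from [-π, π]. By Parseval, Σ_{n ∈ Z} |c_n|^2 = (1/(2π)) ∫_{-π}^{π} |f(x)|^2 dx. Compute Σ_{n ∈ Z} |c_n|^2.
Σ |c_n|^2 = 12π^2 + 36

Expand and integrate term by term over [-π, π]:
  ∫ (6x)^2 dx = 36·(2π^3/3); ∫ 2·6·(6)·x dx = 0 (odd integrand); ∫ 6^2 dx = 36·2π.
So (1/(2π)) ∫_{-π}^{π} (6x + 6)^2 dx = 36π^2/3 + 36 = 12π^2 + 36.
Parseval ⇒ Σ |c_n|^2 = 12π^2 + 36.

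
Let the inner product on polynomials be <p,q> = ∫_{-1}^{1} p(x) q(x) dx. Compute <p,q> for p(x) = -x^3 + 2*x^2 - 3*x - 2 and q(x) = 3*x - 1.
<p,q> = -68/15

Expand the product: p(x)·q(x) = -3*x^4 + 7*x^3 - 11*x^2 - 3*x + 2.
∫_{-1}^{1} of each monomial x^k gives [2/(k+1) if k even, 0 if k odd]. Integrating term-by-term (or equivalently evaluating the antiderivative F(x) = -3*x^5/5 + 7*x^4/4 - 11*x^3/3 - 3*x^2/2 + 2*x at the endpoints):
  F(1) − F(−1) = -121/60 − (151/60) = -68/15.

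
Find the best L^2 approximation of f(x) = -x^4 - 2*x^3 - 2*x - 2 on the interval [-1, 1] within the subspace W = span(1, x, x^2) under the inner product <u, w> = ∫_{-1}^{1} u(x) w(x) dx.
g(x) = -6*x^2/7 - 16*x/5 - 67/35

The best approximation g ∈ W is the orthogonal projection of f onto W. Writing g = a_0 + a_1 x + a_2 x^2, the coefficients solve the normal equations G · a = b where
  G_{ij} = <φ_i, φ_j> and b_i = <f, φ_i>, with φ_0 = 1, φ_1 = x, φ_2 = x^2.
G =
  [2, 0, 2/3]
  [0, 2/3, 0]
  [2/3, 0, 2/5],
b = (-22/5, -32/15, -34/21).
Solving gives a_0 = -67/35, a_1 = -16/5, a_2 = -6/7, so
  g(x) = -6*x^2/7 - 16*x/5 - 67/35.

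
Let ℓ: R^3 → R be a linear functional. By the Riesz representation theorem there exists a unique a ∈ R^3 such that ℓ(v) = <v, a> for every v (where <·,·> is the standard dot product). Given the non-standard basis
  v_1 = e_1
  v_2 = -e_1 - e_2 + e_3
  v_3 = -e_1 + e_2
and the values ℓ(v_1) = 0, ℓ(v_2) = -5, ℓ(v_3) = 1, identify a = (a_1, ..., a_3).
a = (0, 1, -4)

Write a = (a_1, ..., a_3) in the standard basis. For each basis vector v_i, ℓ(v_i) = <v_i, a> is a linear equation in the a_j's. Collect the n equations into a matrix system V a = ℓ, where row i of V is v_i (expressed in the standard basis). Since V is invertible (lower-triangular with 1s on the diagonal, up to permutation), solve by back-substitution:
  V =
[[1, 0, 0],
 [-1, -1, 1],
 [-1, 1, 0]]
  V a = (0, -5, 1)
Solving gives a = (0, 1, -4).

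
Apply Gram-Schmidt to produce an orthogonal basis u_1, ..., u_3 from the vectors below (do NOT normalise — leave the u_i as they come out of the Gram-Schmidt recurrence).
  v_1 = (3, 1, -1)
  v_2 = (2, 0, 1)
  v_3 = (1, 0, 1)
Orthogonal basis:
  u_1 = (3, 1, -1)
  u_2 = (7/11, -5/11, 16/11)
  u_3 = (-1/30, 1/6, 1/15)

Apply the Gram-Schmidt recurrence
  u_1 = v_1
  u_i = v_i − Σ_{j<i} ((v_i · u_j) / (u_j · u_j)) · u_j.

Step by step this gives:
  u_1 = (3, 1, -1)
  u_2 = (7/11, -5/11, 16/11)
  u_3 = (-1/30, 1/6, 1/15)

Orthogonality check:
  u_2 · u_1 = 0 (should be 0)
  u_3 · u_1 = 0 (should be 0)
  u_3 · u_2 = 0 (should be 0)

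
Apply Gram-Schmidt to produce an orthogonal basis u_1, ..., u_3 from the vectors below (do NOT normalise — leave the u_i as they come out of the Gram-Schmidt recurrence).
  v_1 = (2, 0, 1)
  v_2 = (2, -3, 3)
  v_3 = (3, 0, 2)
Orthogonal basis:
  u_1 = (2, 0, 1)
  u_2 = (-4/5, -3, 8/5)
  u_3 = (-9/61, 12/61, 18/61)

Apply the Gram-Schmidt recurrence
  u_1 = v_1
  u_i = v_i − Σ_{j<i} ((v_i · u_j) / (u_j · u_j)) · u_j.

Step by step this gives:
  u_1 = (2, 0, 1)
  u_2 = (-4/5, -3, 8/5)
  u_3 = (-9/61, 12/61, 18/61)

Orthogonality check:
  u_2 · u_1 = 0 (should be 0)
  u_3 · u_1 = 0 (should be 0)
  u_3 · u_2 = 0 (should be 0)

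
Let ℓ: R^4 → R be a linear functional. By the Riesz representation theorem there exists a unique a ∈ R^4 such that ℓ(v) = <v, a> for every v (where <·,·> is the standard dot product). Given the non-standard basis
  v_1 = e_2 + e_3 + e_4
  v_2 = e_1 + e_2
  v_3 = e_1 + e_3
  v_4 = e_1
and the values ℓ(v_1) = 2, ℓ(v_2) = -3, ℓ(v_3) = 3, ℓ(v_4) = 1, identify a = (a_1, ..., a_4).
a = (1, -4, 2, 4)

Write a = (a_1, ..., a_4) in the standard basis. For each basis vector v_i, ℓ(v_i) = <v_i, a> is a linear equation in the a_j's. Collect the n equations into a matrix system V a = ℓ, where row i of V is v_i (expressed in the standard basis). Since V is invertible (lower-triangular with 1s on the diagonal, up to permutation), solve by back-substitution:
  V =
[[0, 1, 1, 1],
 [1, 1, 0, 0],
 [1, 0, 1, 0],
 [1, 0, 0, 0]]
  V a = (2, -3, 3, 1)
Solving gives a = (1, -4, 2, 4).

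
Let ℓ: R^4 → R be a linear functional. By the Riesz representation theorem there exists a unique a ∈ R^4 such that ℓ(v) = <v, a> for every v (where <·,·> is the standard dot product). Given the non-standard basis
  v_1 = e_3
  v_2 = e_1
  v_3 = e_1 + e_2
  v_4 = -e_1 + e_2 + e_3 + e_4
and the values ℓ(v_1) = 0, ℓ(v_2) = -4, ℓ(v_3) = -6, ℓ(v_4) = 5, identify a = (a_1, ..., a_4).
a = (-4, -2, 0, 3)

Write a = (a_1, ..., a_4) in the standard basis. For each basis vector v_i, ℓ(v_i) = <v_i, a> is a linear equation in the a_j's. Collect the n equations into a matrix system V a = ℓ, where row i of V is v_i (expressed in the standard basis). Since V is invertible (lower-triangular with 1s on the diagonal, up to permutation), solve by back-substitution:
  V =
[[0, 0, 1, 0],
 [1, 0, 0, 0],
 [1, 1, 0, 0],
 [-1, 1, 1, 1]]
  V a = (0, -4, -6, 5)
Solving gives a = (-4, -2, 0, 3).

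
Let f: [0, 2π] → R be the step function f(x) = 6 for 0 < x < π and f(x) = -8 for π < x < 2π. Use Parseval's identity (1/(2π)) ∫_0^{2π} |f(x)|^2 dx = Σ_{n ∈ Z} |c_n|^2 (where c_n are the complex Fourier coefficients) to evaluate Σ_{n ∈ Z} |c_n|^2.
Σ |c_n|^2 = 50

Parseval equates the L^2 energy of f (normalised by 1/(2π)) with the ℓ^2 sum of its Fourier coefficients: (1/(2π)) ∫_0^{2π} |f|^2 = Σ |c_n|^2.
Compute the left side: (1/(2π)) [∫_0^π 6^2 dx + ∫_π^{2π} (-8)^2 dx] = (1/(2π)) · (36π + 64π) = (36 + 64)/2 = 50.
So Σ_{n ∈ Z} |c_n|^2 = 50.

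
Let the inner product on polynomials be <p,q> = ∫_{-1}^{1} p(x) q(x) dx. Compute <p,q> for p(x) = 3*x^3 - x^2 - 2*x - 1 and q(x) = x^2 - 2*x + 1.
<p,q> = -52/15

Expand the product: p(x)·q(x) = 3*x^5 - 7*x^4 + 3*x^3 + 2*x^2 - 1.
∫_{-1}^{1} of each monomial x^k gives [2/(k+1) if k even, 0 if k odd]. Integrating term-by-term (or equivalently evaluating the antiderivative F(x) = x^6/2 - 7*x^5/5 + 3*x^4/4 + 2*x^3/3 - x at the endpoints):
  F(1) − F(−1) = -29/60 − (179/60) = -52/15.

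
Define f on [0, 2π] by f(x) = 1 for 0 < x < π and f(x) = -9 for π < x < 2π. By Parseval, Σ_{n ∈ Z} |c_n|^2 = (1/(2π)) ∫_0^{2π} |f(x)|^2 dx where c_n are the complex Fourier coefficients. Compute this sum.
Σ |c_n|^2 = 41

Parseval equates the L^2 energy of f (normalised by 1/(2π)) with the ℓ^2 sum of its Fourier coefficients: (1/(2π)) ∫_0^{2π} |f|^2 = Σ |c_n|^2.
Compute the left side: (1/(2π)) [∫_0^π 1^2 dx + ∫_π^{2π} (-9)^2 dx] = (1/(2π)) · (1π + 81π) = (1 + 81)/2 = 41.
So Σ_{n ∈ Z} |c_n|^2 = 41.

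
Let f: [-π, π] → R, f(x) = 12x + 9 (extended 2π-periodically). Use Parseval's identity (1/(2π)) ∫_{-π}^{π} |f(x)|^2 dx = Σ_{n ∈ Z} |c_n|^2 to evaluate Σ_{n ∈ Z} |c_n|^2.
Σ |c_n|^2 = 48π^2 + 81

Expand and integrate term by term over [-π, π]:
  ∫ (12x)^2 dx = 144·(2π^3/3); ∫ 2·12·(9)·x dx = 0 (odd integrand); ∫ 9^2 dx = 81·2π.
So (1/(2π)) ∫_{-π}^{π} (12x + 9)^2 dx = 144π^2/3 + 81 = 48π^2 + 81.
Parseval ⇒ Σ |c_n|^2 = 48π^2 + 81.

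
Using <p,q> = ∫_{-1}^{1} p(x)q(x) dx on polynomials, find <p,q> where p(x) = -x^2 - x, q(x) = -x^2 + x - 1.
<p,q> = 2/5

Expand the product: p(x)·q(x) = x^4 + x.
∫_{-1}^{1} of each monomial x^k gives [2/(k+1) if k even, 0 if k odd]. Integrating term-by-term (or equivalently evaluating the antiderivative F(x) = x^5/5 + x^2/2 at the endpoints):
  F(1) − F(−1) = 7/10 − (3/10) = 2/5.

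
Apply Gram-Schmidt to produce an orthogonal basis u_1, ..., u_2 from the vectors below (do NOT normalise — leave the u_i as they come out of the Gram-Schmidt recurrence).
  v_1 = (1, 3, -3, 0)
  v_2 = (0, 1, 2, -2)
Orthogonal basis:
  u_1 = (1, 3, -3, 0)
  u_2 = (3/19, 28/19, 29/19, -2)

Apply the Gram-Schmidt recurrence
  u_1 = v_1
  u_i = v_i − Σ_{j<i} ((v_i · u_j) / (u_j · u_j)) · u_j.

Step by step this gives:
  u_1 = (1, 3, -3, 0)
  u_2 = (3/19, 28/19, 29/19, -2)

Orthogonality check:
  u_2 · u_1 = 0 (should be 0)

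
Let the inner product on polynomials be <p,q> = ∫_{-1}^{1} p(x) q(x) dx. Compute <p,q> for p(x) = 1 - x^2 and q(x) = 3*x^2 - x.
<p,q> = 4/5

Expand the product: p(x)·q(x) = -3*x^4 + x^3 + 3*x^2 - x.
∫_{-1}^{1} of each monomial x^k gives [2/(k+1) if k even, 0 if k odd]. Integrating term-by-term (or equivalently evaluating the antiderivative F(x) = -3*x^5/5 + x^4/4 + x^3 - x^2/2 at the endpoints):
  F(1) − F(−1) = 3/20 − (-13/20) = 4/5.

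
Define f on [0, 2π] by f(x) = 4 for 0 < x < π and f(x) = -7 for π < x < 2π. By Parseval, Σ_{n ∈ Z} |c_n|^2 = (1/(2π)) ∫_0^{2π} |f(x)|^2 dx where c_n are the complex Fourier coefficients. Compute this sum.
Σ |c_n|^2 = 65/2

Parseval equates the L^2 energy of f (normalised by 1/(2π)) with the ℓ^2 sum of its Fourier coefficients: (1/(2π)) ∫_0^{2π} |f|^2 = Σ |c_n|^2.
Compute the left side: (1/(2π)) [∫_0^π 4^2 dx + ∫_π^{2π} (-7)^2 dx] = (1/(2π)) · (16π + 49π) = (16 + 49)/2 = 65/2.
So Σ_{n ∈ Z} |c_n|^2 = 65/2.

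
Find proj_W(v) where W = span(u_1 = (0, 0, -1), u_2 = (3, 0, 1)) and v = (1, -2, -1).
proj_W(v) = (1, 0, -1)

Set up U = [u_1 | ... | u_2] ∈ R^(3×2). The projector onto W = col(U) is P = U (U^T U)^(-1) U^T.
Compute U^T U =
  [1, -1]
  [-1, 10],
and U^T v = (1, 2).
Solve U^T U · c = U^T v for the coefficients: c = (4/3, 1/3). The projection is proj_W(v) = U c.
Check: (v - proj_W(v)) · u_1 = 0  (should be 0).
Check: (v - proj_W(v)) · u_2 = 0  (should be 0).
Result: proj_W(v) = (1, 0, -1).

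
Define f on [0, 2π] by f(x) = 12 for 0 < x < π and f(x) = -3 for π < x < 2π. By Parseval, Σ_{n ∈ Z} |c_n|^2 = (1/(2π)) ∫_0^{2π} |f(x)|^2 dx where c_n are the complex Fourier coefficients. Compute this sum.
Σ |c_n|^2 = 153/2

Parseval equates the L^2 energy of f (normalised by 1/(2π)) with the ℓ^2 sum of its Fourier coefficients: (1/(2π)) ∫_0^{2π} |f|^2 = Σ |c_n|^2.
Compute the left side: (1/(2π)) [∫_0^π 12^2 dx + ∫_π^{2π} (-3)^2 dx] = (1/(2π)) · (144π + 9π) = (144 + 9)/2 = 153/2.
So Σ_{n ∈ Z} |c_n|^2 = 153/2.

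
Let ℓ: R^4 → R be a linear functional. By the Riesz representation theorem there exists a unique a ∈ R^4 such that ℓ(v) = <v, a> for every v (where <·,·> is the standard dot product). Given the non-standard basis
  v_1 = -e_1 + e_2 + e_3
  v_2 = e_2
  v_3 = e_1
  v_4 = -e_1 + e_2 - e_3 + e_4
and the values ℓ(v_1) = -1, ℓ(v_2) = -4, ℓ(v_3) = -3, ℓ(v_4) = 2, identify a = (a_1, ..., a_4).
a = (-3, -4, 0, 3)

Write a = (a_1, ..., a_4) in the standard basis. For each basis vector v_i, ℓ(v_i) = <v_i, a> is a linear equation in the a_j's. Collect the n equations into a matrix system V a = ℓ, where row i of V is v_i (expressed in the standard basis). Since V is invertible (lower-triangular with 1s on the diagonal, up to permutation), solve by back-substitution:
  V =
[[-1, 1, 1, 0],
 [0, 1, 0, 0],
 [1, 0, 0, 0],
 [-1, 1, -1, 1]]
  V a = (-1, -4, -3, 2)
Solving gives a = (-3, -4, 0, 3).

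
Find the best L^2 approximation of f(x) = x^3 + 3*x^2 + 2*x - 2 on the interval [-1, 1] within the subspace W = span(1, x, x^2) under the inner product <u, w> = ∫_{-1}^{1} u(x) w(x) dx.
g(x) = 3*x^2 + 13*x/5 - 2

The best approximation g ∈ W is the orthogonal projection of f onto W. Writing g = a_0 + a_1 x + a_2 x^2, the coefficients solve the normal equations G · a = b where
  G_{ij} = <φ_i, φ_j> and b_i = <f, φ_i>, with φ_0 = 1, φ_1 = x, φ_2 = x^2.
G =
  [2, 0, 2/3]
  [0, 2/3, 0]
  [2/3, 0, 2/5],
b = (-2, 26/15, -2/15).
Solving gives a_0 = -2, a_1 = 13/5, a_2 = 3, so
  g(x) = 3*x^2 + 13*x/5 - 2.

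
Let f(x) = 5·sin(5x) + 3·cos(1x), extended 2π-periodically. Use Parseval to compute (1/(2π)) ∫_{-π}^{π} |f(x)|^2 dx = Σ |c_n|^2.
Σ |c_n|^2 = 17

Expand |f|^2 and use orthogonality of {sin(nx), cos(mx)} on [-π, π]:
  ∫_{-π}^{π} sin(nx)^2 dx = π, ∫ cos(mx)^2 dx = π, and cross terms integrate to 0.
So ∫_{-π}^{π} f(x)^2 dx = 5^2 · π + 3^2 · π = (25 + 9)π.
Divide by 2π: (25 + 9)/2 = 17.
By Parseval, this equals Σ |c_n|^2.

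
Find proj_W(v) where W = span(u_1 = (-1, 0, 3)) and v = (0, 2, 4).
proj_W(v) = (-6/5, 0, 18/5)

Set up U = [u_1 | ... | u_1] ∈ R^(3×1). The projector onto W = col(U) is P = U (U^T U)^(-1) U^T.
Compute U^T U =
  [10],
and U^T v = (12).
Solve U^T U · c = U^T v for the coefficients: c = (6/5). The projection is proj_W(v) = U c.
Check: (v - proj_W(v)) · u_1 = 0  (should be 0).
Result: proj_W(v) = (-6/5, 0, 18/5).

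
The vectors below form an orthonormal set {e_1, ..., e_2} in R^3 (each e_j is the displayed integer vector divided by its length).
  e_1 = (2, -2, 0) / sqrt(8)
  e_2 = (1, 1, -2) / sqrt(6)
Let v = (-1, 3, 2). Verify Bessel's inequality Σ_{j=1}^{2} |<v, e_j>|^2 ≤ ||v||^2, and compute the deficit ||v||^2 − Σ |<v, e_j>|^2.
Σ |<v, e_j>|^2 = 26/3; ||v||^2 = 14; deficit = 16/3

Write each e_j = u_j / sqrt(<u_j, u_j>) where u_j is the displayed integer vector. Then <v, e_j> = <v, u_j> / sqrt(<u_j, u_j>), so |<v, e_j>|^2 = <v, u_j>^2 / <u_j, u_j>.
Coefficients: <v, e_1> = -8/sqrt(8), <v, e_2> = -2/sqrt(6).
Square and sum: Σ |<v, e_j>|^2 = 26/3.
Compute ||v||^2 = v·v = 14.
Deficit = 14 − 26/3 = 16/3 ≥ 0, confirming Bessel's inequality. (The deficit equals ||v − Σ <v,e_j> e_j||^2, the squared distance from v to span{e_j}.)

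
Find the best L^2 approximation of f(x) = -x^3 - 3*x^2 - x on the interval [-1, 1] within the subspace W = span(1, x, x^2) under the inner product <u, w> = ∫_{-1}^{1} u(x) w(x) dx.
g(x) = -3*x^2 - 8*x/5

The best approximation g ∈ W is the orthogonal projection of f onto W. Writing g = a_0 + a_1 x + a_2 x^2, the coefficients solve the normal equations G · a = b where
  G_{ij} = <φ_i, φ_j> and b_i = <f, φ_i>, with φ_0 = 1, φ_1 = x, φ_2 = x^2.
G =
  [2, 0, 2/3]
  [0, 2/3, 0]
  [2/3, 0, 2/5],
b = (-2, -16/15, -6/5).
Solving gives a_0 = 0, a_1 = -8/5, a_2 = -3, so
  g(x) = -3*x^2 - 8*x/5.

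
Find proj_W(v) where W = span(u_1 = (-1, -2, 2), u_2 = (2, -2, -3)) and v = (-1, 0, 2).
proj_W(v) = (-157/137, -2/137, 262/137)

Set up U = [u_1 | ... | u_2] ∈ R^(3×2). The projector onto W = col(U) is P = U (U^T U)^(-1) U^T.
Compute U^T U =
  [9, -4]
  [-4, 17],
and U^T v = (5, -8).
Solve U^T U · c = U^T v for the coefficients: c = (53/137, -52/137). The projection is proj_W(v) = U c.
Check: (v - proj_W(v)) · u_1 = 0  (should be 0).
Check: (v - proj_W(v)) · u_2 = 0  (should be 0).
Result: proj_W(v) = (-157/137, -2/137, 262/137).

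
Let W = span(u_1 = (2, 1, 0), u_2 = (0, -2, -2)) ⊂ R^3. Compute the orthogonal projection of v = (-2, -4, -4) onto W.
proj_W(v) = (-16/9, -40/9, -32/9)

Set up U = [u_1 | ... | u_2] ∈ R^(3×2). The projector onto W = col(U) is P = U (U^T U)^(-1) U^T.
Compute U^T U =
  [5, -2]
  [-2, 8],
and U^T v = (-8, 16).
Solve U^T U · c = U^T v for the coefficients: c = (-8/9, 16/9). The projection is proj_W(v) = U c.
Check: (v - proj_W(v)) · u_1 = 0  (should be 0).
Check: (v - proj_W(v)) · u_2 = 0  (should be 0).
Result: proj_W(v) = (-16/9, -40/9, -32/9).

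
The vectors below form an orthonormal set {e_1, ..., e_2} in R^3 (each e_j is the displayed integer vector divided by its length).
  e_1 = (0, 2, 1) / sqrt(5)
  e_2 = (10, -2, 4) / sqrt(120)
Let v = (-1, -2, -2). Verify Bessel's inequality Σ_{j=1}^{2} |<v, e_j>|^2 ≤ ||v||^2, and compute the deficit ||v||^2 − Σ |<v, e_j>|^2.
Σ |<v, e_j>|^2 = 53/6; ||v||^2 = 9; deficit = 1/6

Write each e_j = u_j / sqrt(<u_j, u_j>) where u_j is the displayed integer vector. Then <v, e_j> = <v, u_j> / sqrt(<u_j, u_j>), so |<v, e_j>|^2 = <v, u_j>^2 / <u_j, u_j>.
Coefficients: <v, e_1> = -6/sqrt(5), <v, e_2> = -14/sqrt(120).
Square and sum: Σ |<v, e_j>|^2 = 53/6.
Compute ||v||^2 = v·v = 9.
Deficit = 9 − 53/6 = 1/6 ≥ 0, confirming Bessel's inequality. (The deficit equals ||v − Σ <v,e_j> e_j||^2, the squared distance from v to span{e_j}.)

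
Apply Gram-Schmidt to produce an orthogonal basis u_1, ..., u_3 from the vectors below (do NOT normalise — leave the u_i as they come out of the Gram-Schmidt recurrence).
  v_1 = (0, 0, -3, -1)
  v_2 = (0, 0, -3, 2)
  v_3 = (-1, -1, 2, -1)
Orthogonal basis:
  u_1 = (0, 0, -3, -1)
  u_2 = (0, 0, -9/10, 27/10)
  u_3 = (-1, -1, 0, 0)

Apply the Gram-Schmidt recurrence
  u_1 = v_1
  u_i = v_i − Σ_{j<i} ((v_i · u_j) / (u_j · u_j)) · u_j.

Step by step this gives:
  u_1 = (0, 0, -3, -1)
  u_2 = (0, 0, -9/10, 27/10)
  u_3 = (-1, -1, 0, 0)

Orthogonality check:
  u_2 · u_1 = 0 (should be 0)
  u_3 · u_1 = 0 (should be 0)
  u_3 · u_2 = 0 (should be 0)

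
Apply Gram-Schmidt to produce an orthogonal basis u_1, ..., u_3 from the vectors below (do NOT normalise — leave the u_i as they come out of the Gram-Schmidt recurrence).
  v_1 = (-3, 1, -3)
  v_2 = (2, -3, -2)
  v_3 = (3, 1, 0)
Orthogonal basis:
  u_1 = (-3, 1, -3)
  u_2 = (29/19, -54/19, -47/19)
  u_3 = (495/314, 270/157, -315/314)

Apply the Gram-Schmidt recurrence
  u_1 = v_1
  u_i = v_i − Σ_{j<i} ((v_i · u_j) / (u_j · u_j)) · u_j.

Step by step this gives:
  u_1 = (-3, 1, -3)
  u_2 = (29/19, -54/19, -47/19)
  u_3 = (495/314, 270/157, -315/314)

Orthogonality check:
  u_2 · u_1 = 0 (should be 0)
  u_3 · u_1 = 0 (should be 0)
  u_3 · u_2 = 0 (should be 0)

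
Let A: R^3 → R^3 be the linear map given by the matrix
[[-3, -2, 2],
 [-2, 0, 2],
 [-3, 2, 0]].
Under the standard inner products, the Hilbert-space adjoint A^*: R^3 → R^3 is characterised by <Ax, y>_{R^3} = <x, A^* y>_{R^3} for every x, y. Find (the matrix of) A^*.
A^* = A^T =
[[-3, -2, -3],
 [-2, 0, 2],
 [2, 2, 0]]

For real matrices with standard dot products, the defining identity <Ax, y> = <x, A^* y> gives (Ax)^T y = x^T (A^*) y, i.e. x^T A^T y = x^T (A^*) y. Since this holds for all x, y, we must have A^* = A^T. Therefore
A^* =
[[-3, -2, -3],
 [-2, 0, 2],
 [2, 2, 0]].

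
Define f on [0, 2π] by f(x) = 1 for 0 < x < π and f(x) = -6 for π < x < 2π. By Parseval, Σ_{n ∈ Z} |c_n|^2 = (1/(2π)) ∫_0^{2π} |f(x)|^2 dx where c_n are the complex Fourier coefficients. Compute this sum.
Σ |c_n|^2 = 37/2

Parseval equates the L^2 energy of f (normalised by 1/(2π)) with the ℓ^2 sum of its Fourier coefficients: (1/(2π)) ∫_0^{2π} |f|^2 = Σ |c_n|^2.
Compute the left side: (1/(2π)) [∫_0^π 1^2 dx + ∫_π^{2π} (-6)^2 dx] = (1/(2π)) · (1π + 36π) = (1 + 36)/2 = 37/2.
So Σ_{n ∈ Z} |c_n|^2 = 37/2.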